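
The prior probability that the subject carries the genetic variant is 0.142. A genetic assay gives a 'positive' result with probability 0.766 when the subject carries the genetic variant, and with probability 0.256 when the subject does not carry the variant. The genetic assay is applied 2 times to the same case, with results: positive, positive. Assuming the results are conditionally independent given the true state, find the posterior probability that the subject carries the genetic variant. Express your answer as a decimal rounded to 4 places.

Posterior P(H) ≈ 0.5971

With H the event that the subject carries the genetic variant, the joint likelihood of the observed sequence is P(data|H) = 0.766·0.766 = 0.58676 and P(data|¬H) = 0.256·0.256 = 0.065536.
Bayes: P(H|data) = 0.142·0.58676 / (0.142·0.58676 + 0.858·0.065536) = 0.083319/0.13955 = 0.5971.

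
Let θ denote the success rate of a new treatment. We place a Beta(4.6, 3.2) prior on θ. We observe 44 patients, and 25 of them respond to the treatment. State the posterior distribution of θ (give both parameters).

The binomial likelihood is conjugate to the Beta prior: with 25 successes and 19 failures, the posterior is Beta(4.6+25, 3.2+19) = Beta(29.6, 22.2).

Posterior: Beta(29.6, 22.2)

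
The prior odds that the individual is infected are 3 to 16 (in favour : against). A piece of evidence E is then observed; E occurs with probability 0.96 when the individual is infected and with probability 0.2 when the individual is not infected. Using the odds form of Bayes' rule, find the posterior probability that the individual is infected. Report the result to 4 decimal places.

Prior odds = 3/16 = 0.18750. In log-odds, ln(0.18750) = -1.6740.
Add log likelihood ratio: ln(4.8000) = 1.5686.
Posterior log-odds = -0.10536, so posterior odds = exp(-0.10536) = 0.90000. Converting, P(H|E) = 0.90000/1.9000 = 0.4737.

Posterior probability ≈ 0.4737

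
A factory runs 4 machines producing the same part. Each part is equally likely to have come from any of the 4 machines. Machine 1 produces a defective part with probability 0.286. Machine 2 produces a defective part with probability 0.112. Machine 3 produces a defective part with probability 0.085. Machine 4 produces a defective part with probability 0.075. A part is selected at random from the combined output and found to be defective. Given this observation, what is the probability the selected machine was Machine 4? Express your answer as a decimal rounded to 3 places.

P(defective|M1) = 0.286; P(defective|M2) = 0.112; P(defective|M3) = 0.085; P(defective|M4) = 0.075.
Prior × likelihood for each source: 0.25·0.286=0.07150, 0.25·0.112=0.02800, 0.25·0.085=0.02125, 0.25·0.075=0.01875. Summing gives P(defective) = 0.13950.
P(Machine 4 | defective) = 0.01875 / 0.13950 = 0.134.

Posterior probability ≈ 0.134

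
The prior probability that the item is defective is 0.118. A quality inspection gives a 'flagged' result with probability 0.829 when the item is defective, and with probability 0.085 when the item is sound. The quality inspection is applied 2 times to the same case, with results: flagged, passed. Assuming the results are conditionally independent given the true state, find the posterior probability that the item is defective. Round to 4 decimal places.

Posterior P(H) ≈ 0.1960

With H the event that the item is defective, the joint likelihood of the observed sequence is P(data|H) = 0.829·0.171 = 0.14176 and P(data|¬H) = 0.085·0.915 = 0.077775.
Bayes: P(H|data) = 0.118·0.14176 / (0.118·0.14176 + 0.882·0.077775) = 0.016728/0.085325 = 0.1960.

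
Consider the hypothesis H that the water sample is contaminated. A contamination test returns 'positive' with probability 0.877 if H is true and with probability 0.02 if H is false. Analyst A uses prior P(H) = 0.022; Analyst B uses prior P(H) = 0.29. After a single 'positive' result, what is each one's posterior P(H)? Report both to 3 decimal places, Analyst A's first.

Analyst A: 0.497; Analyst B: 0.947

P('+'|H) = 0.877, P('+'|¬H) = 0.02.
Analyst A: numerator 0.877·0.022 = 0.019294; evidence = 0.019294+0.02·0.978 = 0.038854; posterior = 0.497.
Analyst B: numerator 0.877·0.29 = 0.25433; evidence = 0.25433+0.02·0.71 = 0.26853; posterior = 0.947.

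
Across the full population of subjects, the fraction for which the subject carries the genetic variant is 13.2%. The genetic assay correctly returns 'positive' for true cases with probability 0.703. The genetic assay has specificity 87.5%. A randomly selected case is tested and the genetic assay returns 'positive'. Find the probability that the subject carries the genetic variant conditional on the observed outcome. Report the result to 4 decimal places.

Write H for 'the subject carries the genetic variant'. Prior odds H:¬H = 0.132/0.868 = 0.15207. For the 'positive' outcome, the likelihood ratio is 0.703/0.125 = 5.6240.
Posterior odds = 0.15207 × 5.6240 = 0.85526, so P(H|E) = 0.85526/(1+0.85526) = 0.4610.

P(H | E) ≈ 0.4610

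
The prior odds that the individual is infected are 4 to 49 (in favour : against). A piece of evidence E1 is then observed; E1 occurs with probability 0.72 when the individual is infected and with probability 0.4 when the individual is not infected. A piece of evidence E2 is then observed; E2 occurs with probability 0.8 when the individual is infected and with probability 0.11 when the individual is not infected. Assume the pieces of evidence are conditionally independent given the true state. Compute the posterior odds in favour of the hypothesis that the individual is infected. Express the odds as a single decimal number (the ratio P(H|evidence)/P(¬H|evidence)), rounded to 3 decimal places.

Posterior odds ≈ 1.069

Prior odds = 4/49 = 0.081633. In log-odds, ln(0.081633) = -2.5055.
Add log likelihood ratios: ln(1.8000) + ln(7.2727) = 2.5719.
Posterior log-odds = 0.066392, so posterior odds = exp(0.066392) = 1.0686.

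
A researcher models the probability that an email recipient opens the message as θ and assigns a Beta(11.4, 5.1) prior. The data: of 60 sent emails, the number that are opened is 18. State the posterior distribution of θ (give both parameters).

Posterior: Beta(29.4, 47.1)

Observing 18 successes and 42 failures updates Beta(11.4, 5.1) by adding the success and failure counts to the two shape parameters: α = 11.4+18 = 29.4, β = 5.1+42 = 47.1.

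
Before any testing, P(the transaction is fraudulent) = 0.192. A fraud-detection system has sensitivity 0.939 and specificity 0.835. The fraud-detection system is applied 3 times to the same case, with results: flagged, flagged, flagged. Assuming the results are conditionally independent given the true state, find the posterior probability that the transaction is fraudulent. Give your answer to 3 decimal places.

Posterior P(H) ≈ 0.978

With H the event that the transaction is fraudulent, the joint likelihood of the observed sequence is P(data|H) = 0.939·0.939·0.939 = 0.82794 and P(data|¬H) = 0.165·0.165·0.165 = 0.0044921.
Bayes: P(H|data) = 0.192·0.82794 / (0.192·0.82794 + 0.808·0.0044921) = 0.15896/0.16259 = 0.9777.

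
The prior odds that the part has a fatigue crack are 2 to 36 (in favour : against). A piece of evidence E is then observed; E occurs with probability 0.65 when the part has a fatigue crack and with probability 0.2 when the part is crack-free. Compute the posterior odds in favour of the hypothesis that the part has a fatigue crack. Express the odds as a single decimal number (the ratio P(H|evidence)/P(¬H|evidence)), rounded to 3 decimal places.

Posterior odds ≈ 0.181

Prior odds = 2/36 = 0.055556. In log-odds, ln(0.055556) = -2.8904.
Add log likelihood ratio: ln(3.2500) = 1.1787.
Posterior log-odds = -1.7117, so posterior odds = exp(-1.7117) = 0.18056.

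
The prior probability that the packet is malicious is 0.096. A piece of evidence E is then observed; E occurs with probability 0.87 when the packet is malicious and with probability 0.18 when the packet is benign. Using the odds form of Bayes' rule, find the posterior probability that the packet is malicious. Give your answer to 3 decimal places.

Prior odds = 0.096/(1−0.096) = 0.10619.
Likelihood ratio for E = 0.87/0.18 = 4.8333.
Posterior odds = prior odds × LR = 0.51327.
Posterior probability = odds/(1+odds) = 0.51327/1.5133 = 0.339.

Posterior probability ≈ 0.339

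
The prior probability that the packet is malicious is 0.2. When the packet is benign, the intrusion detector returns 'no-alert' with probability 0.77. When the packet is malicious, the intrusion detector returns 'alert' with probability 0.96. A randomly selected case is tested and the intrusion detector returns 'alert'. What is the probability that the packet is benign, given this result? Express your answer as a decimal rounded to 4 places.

P(¬H | E) ≈ 0.4894

Write H for 'the packet is malicious'. Prior odds H:¬H = 0.2/0.8 = 0.25000. For the 'alert' outcome, the likelihood ratio is 0.96/0.23 = 4.1739.
Posterior odds = 0.25000 × 4.1739 = 1.0435, so P(H|E) = 1.0435/(1+1.0435) = 0.5106. Then P(¬H|E) = 1 − 0.5106 = 0.4894.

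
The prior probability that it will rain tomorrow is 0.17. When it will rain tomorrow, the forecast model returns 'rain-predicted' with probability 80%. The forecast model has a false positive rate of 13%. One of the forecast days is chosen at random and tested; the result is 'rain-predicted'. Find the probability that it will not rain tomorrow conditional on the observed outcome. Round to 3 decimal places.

Write H for 'it will rain tomorrow'. Prior odds H:¬H = 0.17/0.83 = 0.20482. For the 'rain-predicted' outcome, the likelihood ratio is 0.8/0.13 = 6.1538.
Posterior odds = 0.20482 × 6.1538 = 1.2604, so P(H|E) = 1.2604/(1+1.2604) = 0.558. Then P(¬H|E) = 1 − 0.558 = 0.442.

P(¬H | E) ≈ 0.442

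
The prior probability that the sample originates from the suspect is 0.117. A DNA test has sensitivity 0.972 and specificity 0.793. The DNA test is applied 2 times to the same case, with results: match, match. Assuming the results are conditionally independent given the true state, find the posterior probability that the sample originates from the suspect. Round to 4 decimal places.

Posterior P(H) ≈ 0.7450

With H the event that the sample originates from the suspect, the joint likelihood of the observed sequence is P(data|H) = 0.972·0.972 = 0.94478 and P(data|¬H) = 0.207·0.207 = 0.042849.
Bayes: P(H|data) = 0.117·0.94478 / (0.117·0.94478 + 0.883·0.042849) = 0.11054/0.14838 = 0.7450.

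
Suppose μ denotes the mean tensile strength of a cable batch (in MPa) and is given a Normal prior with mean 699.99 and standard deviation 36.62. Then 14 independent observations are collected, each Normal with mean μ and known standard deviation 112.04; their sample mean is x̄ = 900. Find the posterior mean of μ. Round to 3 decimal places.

Posterior mean ≈ 819.855

With known σ, the Normal prior is conjugate. Weight on the data is w = (n/σ²)/(n/σ² + 1/τ₀²) = 0.00111527/(0.00111527+0.00074570) = 0.59930.
Posterior mean = w·x̄ + (1−w)·μ₀ = 0.59930·900 + 0.40070·699.99 = 819.855.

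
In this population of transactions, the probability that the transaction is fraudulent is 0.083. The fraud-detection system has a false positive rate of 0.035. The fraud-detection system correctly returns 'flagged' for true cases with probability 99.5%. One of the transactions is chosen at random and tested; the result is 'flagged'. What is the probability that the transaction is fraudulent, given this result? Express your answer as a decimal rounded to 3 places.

P(H | E) ≈ 0.720

Let H be the event that the transaction is fraudulent. P(H) = 0.083, so P(¬H) = 0.917. With E the 'flagged' result, P(E|H) = 0.995 and P(E|¬H) = 0.035.
P(E) = 0.995·0.083 + 0.035·0.917 = 0.082585 + 0.032095 = 0.11468.
By Bayes' theorem, P(H|E) = 0.082585 / 0.11468 = 0.720.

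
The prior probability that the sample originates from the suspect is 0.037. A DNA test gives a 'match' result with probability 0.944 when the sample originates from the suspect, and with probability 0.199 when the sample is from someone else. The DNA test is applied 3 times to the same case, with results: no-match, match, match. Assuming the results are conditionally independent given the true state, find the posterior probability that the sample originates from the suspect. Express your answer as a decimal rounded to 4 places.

With H the event that the sample originates from the suspect, the joint likelihood of the observed sequence is P(data|H) = 0.056·0.944·0.944 = 0.049904 and P(data|¬H) = 0.801·0.199·0.199 = 0.031720.
Bayes: P(H|data) = 0.037·0.049904 / (0.037·0.049904 + 0.963·0.031720) = 0.0018464/0.032393 = 0.0570.

Posterior P(H) ≈ 0.0570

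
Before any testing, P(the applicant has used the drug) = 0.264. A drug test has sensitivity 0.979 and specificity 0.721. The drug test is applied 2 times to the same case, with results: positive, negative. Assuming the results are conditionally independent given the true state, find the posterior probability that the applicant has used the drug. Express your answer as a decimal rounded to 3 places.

Posterior P(H) ≈ 0.035

With H the event that the applicant has used the drug, the joint likelihood of the observed sequence is P(data|H) = 0.979·0.021 = 0.020559 and P(data|¬H) = 0.279·0.721 = 0.20116.
Bayes: P(H|data) = 0.264·0.020559 / (0.264·0.020559 + 0.736·0.20116) = 0.0054276/0.15348 = 0.0354.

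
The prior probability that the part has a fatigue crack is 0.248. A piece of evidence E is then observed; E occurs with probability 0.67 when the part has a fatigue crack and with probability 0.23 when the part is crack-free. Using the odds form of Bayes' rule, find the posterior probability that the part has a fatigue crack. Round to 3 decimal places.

Prior odds = 0.248/(1−0.248) = 0.32979. In log-odds, ln(0.32979) = -1.1093.
Add log likelihood ratio: ln(2.9130) = 1.0692.
Posterior log-odds = -0.040109, so posterior odds = exp(-0.040109) = 0.96068. Converting, P(H|E) = 0.96068/1.9607 = 0.490.

Posterior probability ≈ 0.490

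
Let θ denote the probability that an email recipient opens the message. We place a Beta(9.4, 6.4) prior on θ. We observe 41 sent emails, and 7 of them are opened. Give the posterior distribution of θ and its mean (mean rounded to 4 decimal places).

The binomial likelihood is conjugate to the Beta prior: with 7 successes and 34 failures, the posterior is Beta(9.4+7, 6.4+34) = Beta(16.4, 40.4).
E[θ | data] = 16.4/(16.4+40.4) = 0.2887.

Posterior: Beta(16.4, 40.4); mean ≈ 0.2887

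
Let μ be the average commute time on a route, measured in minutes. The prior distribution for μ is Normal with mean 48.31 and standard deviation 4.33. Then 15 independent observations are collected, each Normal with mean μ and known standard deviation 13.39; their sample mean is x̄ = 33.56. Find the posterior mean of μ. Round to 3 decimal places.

Posterior mean ≈ 39.302

Prior precision 1/τ₀² = 1/4.33² = 0.0533365; data precision n/σ² = 15/13.39² = 0.0836624.
Posterior precision = 0.0533365 + 0.0836624 = 0.136999.
Posterior mean = (0.0533365·48.31 + 0.0836624·33.56) / 0.136999 = 39.302.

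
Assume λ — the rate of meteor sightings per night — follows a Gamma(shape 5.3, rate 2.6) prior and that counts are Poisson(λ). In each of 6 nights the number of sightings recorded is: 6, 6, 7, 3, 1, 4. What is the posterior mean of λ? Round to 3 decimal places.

Posterior mean ≈ 3.756

Total count ∑xᵢ = 27 over n = 6 nights.
Gamma is conjugate to the Poisson likelihood: posterior is Gamma(shape = 5.3+27 = 32.3, rate = 2.6+6 = 8.6).
Posterior mean = shape/rate = 32.3/8.6 = 3.756.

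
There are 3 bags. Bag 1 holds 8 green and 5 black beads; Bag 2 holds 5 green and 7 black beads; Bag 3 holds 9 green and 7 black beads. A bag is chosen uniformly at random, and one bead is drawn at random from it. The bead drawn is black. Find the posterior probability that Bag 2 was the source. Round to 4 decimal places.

Posterior probability ≈ 0.4151

Tabulate prior·likelihood by source: [1] prior 0.333333, lik 0.3846, product 0.1282; [2] prior 0.333333, lik 0.5833, product 0.1944; [3] prior 0.333333, lik 0.4375, product 0.1458.
Normalizing constant = 0.46848; the posterior for Bag 2 is its product over the sum, 0.1944/0.46848 = 0.4151.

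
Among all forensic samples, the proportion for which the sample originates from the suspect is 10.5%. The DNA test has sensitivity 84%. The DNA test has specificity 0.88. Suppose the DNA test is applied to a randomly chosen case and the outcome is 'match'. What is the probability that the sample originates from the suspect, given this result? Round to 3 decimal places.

P(H | E) ≈ 0.451

Write H for 'the sample originates from the suspect'. Prior odds H:¬H = 0.105/0.895 = 0.11732. For the 'match' outcome, the likelihood ratio is 0.84/0.12 = 7.0000.
Posterior odds = 0.11732 × 7.0000 = 0.82123, so P(H|E) = 0.82123/(1+0.82123) = 0.451.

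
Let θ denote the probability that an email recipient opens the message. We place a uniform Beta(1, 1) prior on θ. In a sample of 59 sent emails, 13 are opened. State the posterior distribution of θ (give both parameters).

Posterior: Beta(14, 47)

The binomial likelihood is conjugate to the Beta prior: with 13 successes and 46 failures, the posterior is Beta(1+13, 1+46) = Beta(14, 47).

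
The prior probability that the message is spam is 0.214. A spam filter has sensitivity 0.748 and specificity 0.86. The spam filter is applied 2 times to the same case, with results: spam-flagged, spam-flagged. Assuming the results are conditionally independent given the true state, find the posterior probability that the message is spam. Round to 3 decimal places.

Let H be the event that the message is spam; start with P(H) = 0.214. P('spam-flagged'|H) = 0.748, P('spam-flagged'|¬H) = 0.14.
Update on result 1 ('spam-flagged'): P(H) ← 0.748·0.2140 / (0.748·0.2140 + 0.14·0.7860) = 0.16007/0.27011 = 0.5926.
Update on result 2 ('spam-flagged'): P(H) ← 0.748·0.5926 / (0.748·0.5926 + 0.14·0.4074) = 0.44327/0.50031 = 0.8860.

Posterior P(H) ≈ 0.886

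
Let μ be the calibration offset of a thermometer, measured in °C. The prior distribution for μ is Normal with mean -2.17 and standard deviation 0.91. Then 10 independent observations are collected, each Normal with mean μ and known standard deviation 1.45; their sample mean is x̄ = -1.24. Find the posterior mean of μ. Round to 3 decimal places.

With known σ, the Normal prior is conjugate. Weight on the data is w = (n/σ²)/(n/σ² + 1/τ₀²) = 4.75624/(4.75624+1.20758) = 0.79752.
Posterior mean = w·x̄ + (1−w)·μ₀ = 0.79752·-1.24 + 0.20248·-2.17 = -1.428.

Posterior mean ≈ -1.428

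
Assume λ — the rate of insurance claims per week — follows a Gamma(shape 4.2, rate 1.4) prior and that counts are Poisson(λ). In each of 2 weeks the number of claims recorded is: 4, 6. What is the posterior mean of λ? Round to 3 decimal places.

Total count ∑xᵢ = 10 over n = 2 weeks.
Gamma is conjugate to the Poisson likelihood: posterior is Gamma(shape = 4.2+10 = 14.2, rate = 1.4+2 = 3.4).
Posterior mean = shape/rate = 14.2/3.4 = 4.176.

Posterior mean ≈ 4.176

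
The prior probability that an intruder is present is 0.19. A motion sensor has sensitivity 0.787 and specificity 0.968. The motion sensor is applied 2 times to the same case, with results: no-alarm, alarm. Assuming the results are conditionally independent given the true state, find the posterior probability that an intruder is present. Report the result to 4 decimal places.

Let H be the event that an intruder is present; start with P(H) = 0.19. P('alarm'|H) = 0.787, P('alarm'|¬H) = 0.032.
Update on result 1 ('no-alarm'): P(H) ← 0.213·0.1900 / (0.213·0.1900 + 0.968·0.8100) = 0.040470/0.82455 = 0.0491.
Update on result 2 ('alarm'): P(H) ← 0.787·0.0491 / (0.787·0.0491 + 0.032·0.9509) = 0.038627/0.069056 = 0.5594.

Posterior P(H) ≈ 0.5594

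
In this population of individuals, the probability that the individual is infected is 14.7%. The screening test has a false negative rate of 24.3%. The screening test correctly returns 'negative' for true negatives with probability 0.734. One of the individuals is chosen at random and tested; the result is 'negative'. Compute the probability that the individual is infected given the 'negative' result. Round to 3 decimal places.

P(H | E) ≈ 0.054

Let H be the event that the individual is infected. P(H) = 0.147, so P(¬H) = 0.853. With E the 'negative' result, P(E|H) = 0.243 and P(E|¬H) = 0.734.
P(E) = 0.243·0.147 + 0.734·0.853 = 0.035721 + 0.62610 = 0.66182.
By Bayes' theorem, P(H|E) = 0.035721 / 0.66182 = 0.054.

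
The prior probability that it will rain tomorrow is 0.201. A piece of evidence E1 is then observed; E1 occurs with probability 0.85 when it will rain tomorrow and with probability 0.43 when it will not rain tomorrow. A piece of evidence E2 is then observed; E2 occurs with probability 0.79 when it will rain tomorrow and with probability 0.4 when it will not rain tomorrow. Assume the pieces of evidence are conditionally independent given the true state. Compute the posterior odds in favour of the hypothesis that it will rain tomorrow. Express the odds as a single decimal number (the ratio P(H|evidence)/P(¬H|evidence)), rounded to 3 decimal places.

Prior odds = 0.201/(1−0.201) = 0.25156.
Likelihood ratio for E1 = 0.85/0.43 = 1.9767.
Likelihood ratio for E2 = 0.79/0.4 = 1.9750.
Posterior odds = prior odds × LR₁ × LR₂ = 0.98213.

Posterior odds ≈ 0.982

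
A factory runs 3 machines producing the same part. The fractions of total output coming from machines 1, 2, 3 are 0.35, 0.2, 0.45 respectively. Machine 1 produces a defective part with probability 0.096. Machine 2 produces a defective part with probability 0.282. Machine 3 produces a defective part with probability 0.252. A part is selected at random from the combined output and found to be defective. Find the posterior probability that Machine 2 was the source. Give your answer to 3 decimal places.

Tabulate prior·likelihood by source: [1] prior 0.35, lik 0.096, product 0.03360; [2] prior 0.2, lik 0.282, product 0.05640; [3] prior 0.45, lik 0.252, product 0.1134.
Normalizing constant = 0.20340; the posterior for Machine 2 is its product over the sum, 0.05640/0.20340 = 0.277.

Posterior probability ≈ 0.277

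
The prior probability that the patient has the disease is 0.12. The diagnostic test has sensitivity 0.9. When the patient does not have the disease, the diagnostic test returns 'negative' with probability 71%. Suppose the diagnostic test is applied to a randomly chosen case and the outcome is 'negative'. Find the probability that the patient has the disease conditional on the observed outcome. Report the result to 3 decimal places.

P(H | E) ≈ 0.019

Let H be the event that the patient has the disease. P(H) = 0.12, so P(¬H) = 0.88. With E the 'negative' result, P(E|H) = 0.1 and P(E|¬H) = 0.71.
P(E) = 0.1·0.12 + 0.71·0.88 = 0.012000 + 0.62480 = 0.63680.
By Bayes' theorem, P(H|E) = 0.012000 / 0.63680 = 0.019.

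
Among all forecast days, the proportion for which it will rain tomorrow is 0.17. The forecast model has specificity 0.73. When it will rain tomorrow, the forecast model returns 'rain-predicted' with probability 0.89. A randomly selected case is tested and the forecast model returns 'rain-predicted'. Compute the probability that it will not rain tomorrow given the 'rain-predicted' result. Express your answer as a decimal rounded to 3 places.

Write H for 'it will rain tomorrow'. Prior odds H:¬H = 0.17/0.83 = 0.20482. For the 'rain-predicted' outcome, the likelihood ratio is 0.89/0.27 = 3.2963.
Posterior odds = 0.20482 × 3.2963 = 0.67515, so P(H|E) = 0.67515/(1+0.67515) = 0.403. Then P(¬H|E) = 1 − 0.403 = 0.597.

P(¬H | E) ≈ 0.597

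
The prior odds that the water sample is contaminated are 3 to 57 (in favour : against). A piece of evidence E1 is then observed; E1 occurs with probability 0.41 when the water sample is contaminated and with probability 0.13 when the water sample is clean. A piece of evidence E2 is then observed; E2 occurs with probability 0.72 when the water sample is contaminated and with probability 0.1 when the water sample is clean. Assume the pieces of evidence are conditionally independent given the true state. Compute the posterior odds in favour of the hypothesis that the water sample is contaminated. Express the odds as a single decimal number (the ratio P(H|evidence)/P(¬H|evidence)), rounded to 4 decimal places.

Prior odds = 3/57 = 0.052632.
Likelihood ratio for E1 = 0.41/0.13 = 3.1538.
Likelihood ratio for E2 = 0.72/0.1 = 7.2000.
Posterior odds = prior odds × LR₁ × LR₂ = 1.1951.

Posterior odds ≈ 1.1951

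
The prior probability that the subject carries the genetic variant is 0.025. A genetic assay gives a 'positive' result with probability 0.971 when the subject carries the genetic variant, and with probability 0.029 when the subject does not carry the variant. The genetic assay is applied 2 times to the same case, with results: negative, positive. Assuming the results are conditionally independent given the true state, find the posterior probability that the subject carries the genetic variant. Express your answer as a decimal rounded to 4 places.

Let H be the event that the subject carries the genetic variant; start with P(H) = 0.025. P('positive'|H) = 0.971, P('positive'|¬H) = 0.029.
Update on result 1 ('negative'): P(H) ← 0.029·0.0250 / (0.029·0.0250 + 0.971·0.9750) = 0.00072500/0.94745 = 0.0008.
Update on result 2 ('positive'): P(H) ← 0.971·0.0008 / (0.971·0.0008 + 0.029·0.9992) = 0.00074302/0.029721 = 0.0250.

Posterior P(H) ≈ 0.0250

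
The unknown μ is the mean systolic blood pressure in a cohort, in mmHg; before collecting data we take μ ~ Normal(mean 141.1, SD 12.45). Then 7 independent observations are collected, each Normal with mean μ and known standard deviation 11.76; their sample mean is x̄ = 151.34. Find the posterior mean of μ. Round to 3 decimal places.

Prior precision 1/τ₀² = 1/12.45² = 0.00645151; data precision n/σ² = 7/11.76² = 0.0506155.
Posterior precision = 0.00645151 + 0.0506155 = 0.0570670.
Posterior mean = (0.00645151·141.1 + 0.0506155·151.34) / 0.0570670 = 150.182.

Posterior mean ≈ 150.182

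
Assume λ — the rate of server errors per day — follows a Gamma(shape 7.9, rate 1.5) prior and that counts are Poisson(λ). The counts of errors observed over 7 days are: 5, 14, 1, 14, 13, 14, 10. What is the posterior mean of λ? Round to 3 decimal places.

Posterior mean ≈ 9.282

Total count ∑xᵢ = 71 over n = 7 days.
Gamma is conjugate to the Poisson likelihood: posterior is Gamma(shape = 7.9+71 = 78.9, rate = 1.5+7 = 8.5).
E[λ | data] = 78.9/8.5 = 9.282.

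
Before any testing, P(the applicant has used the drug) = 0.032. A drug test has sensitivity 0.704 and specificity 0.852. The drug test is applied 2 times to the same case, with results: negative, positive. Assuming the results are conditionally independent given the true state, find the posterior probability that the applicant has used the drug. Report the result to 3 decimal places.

Posterior P(H) ≈ 0.052

With H the event that the applicant has used the drug, the joint likelihood of the observed sequence is P(data|H) = 0.296·0.704 = 0.20838 and P(data|¬H) = 0.852·0.148 = 0.12610.
Bayes: P(H|data) = 0.032·0.20838 / (0.032·0.20838 + 0.968·0.12610) = 0.0066683/0.12873 = 0.0518.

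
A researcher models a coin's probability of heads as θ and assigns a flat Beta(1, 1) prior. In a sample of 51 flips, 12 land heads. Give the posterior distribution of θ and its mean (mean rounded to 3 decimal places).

Posterior: Beta(13, 40); mean ≈ 0.245

The binomial likelihood is conjugate to the Beta prior: with 12 successes and 39 failures, the posterior is Beta(1+12, 1+39) = Beta(13, 40).
E[θ | data] = 13/(13+40) = 0.245.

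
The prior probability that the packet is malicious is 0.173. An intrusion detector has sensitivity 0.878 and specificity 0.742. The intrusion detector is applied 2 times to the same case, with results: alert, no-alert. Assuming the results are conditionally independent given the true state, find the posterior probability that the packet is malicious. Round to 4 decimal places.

With H the event that the packet is malicious, the joint likelihood of the observed sequence is P(data|H) = 0.878·0.122 = 0.10712 and P(data|¬H) = 0.258·0.742 = 0.19144.
Bayes: P(H|data) = 0.173·0.10712 / (0.173·0.10712 + 0.827·0.19144) = 0.018531/0.17685 = 0.1048.

Posterior P(H) ≈ 0.1048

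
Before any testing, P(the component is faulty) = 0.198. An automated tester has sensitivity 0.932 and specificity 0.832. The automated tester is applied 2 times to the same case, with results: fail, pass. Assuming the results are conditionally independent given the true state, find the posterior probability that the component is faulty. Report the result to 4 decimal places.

Posterior P(H) ≈ 0.1007

Let H be the event that the component is faulty; start with P(H) = 0.198. P('fail'|H) = 0.932, P('fail'|¬H) = 0.168.
Update on result 1 ('fail'): P(H) ← 0.932·0.1980 / (0.932·0.1980 + 0.168·0.8020) = 0.18454/0.31927 = 0.5780.
Update on result 2 ('pass'): P(H) ← 0.068·0.5780 / (0.068·0.5780 + 0.832·0.4220) = 0.039303/0.39042 = 0.1007.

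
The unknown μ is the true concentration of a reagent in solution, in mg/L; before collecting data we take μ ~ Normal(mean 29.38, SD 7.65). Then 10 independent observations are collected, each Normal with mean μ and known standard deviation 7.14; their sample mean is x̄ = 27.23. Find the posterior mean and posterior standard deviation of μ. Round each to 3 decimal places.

With known σ, the Normal prior is conjugate. Weight on the data is w = (n/σ²)/(n/σ² + 1/τ₀²) = 0.196157/(0.196157+0.0170874) = 0.91987.
Posterior mean = w·x̄ + (1−w)·μ₀ = 0.91987·27.23 + 0.080131·29.38 = 27.402. Posterior variance = 1/(0.196157+0.0170874) = 4.68946, so SD = 2.166.

Posterior mean ≈ 27.402; posterior SD ≈ 2.166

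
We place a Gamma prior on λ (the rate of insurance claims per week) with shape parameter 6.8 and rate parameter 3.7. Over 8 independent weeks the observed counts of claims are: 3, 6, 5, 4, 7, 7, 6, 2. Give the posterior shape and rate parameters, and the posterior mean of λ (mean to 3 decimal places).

The Poisson likelihood adds the total count to the shape and the number of exposure periods to the rate. Here ∑xᵢ = 40 and n = 8, so shape 6.8→46.8 and rate 3.7→11.7.
E[λ | data] = 46.8/11.7 = 4.000.

Posterior: Gamma(shape=46.8, rate=11.7); mean ≈ 4.000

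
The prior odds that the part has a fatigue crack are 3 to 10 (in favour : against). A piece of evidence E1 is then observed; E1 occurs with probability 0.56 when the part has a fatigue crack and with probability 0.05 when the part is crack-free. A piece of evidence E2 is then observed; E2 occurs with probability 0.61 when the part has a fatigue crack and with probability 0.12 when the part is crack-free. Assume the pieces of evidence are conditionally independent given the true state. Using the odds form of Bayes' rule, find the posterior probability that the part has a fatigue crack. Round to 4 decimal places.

Posterior probability ≈ 0.9447

Prior odds = 3/10 = 0.30000. In log-odds, ln(0.30000) = -1.2040.
Add log likelihood ratios: ln(11.200) + ln(5.0833) = 4.0419.
Posterior log-odds = 2.8379, so posterior odds = exp(2.8379) = 17.080. Converting, P(H|E) = 17.080/18.080 = 0.9447.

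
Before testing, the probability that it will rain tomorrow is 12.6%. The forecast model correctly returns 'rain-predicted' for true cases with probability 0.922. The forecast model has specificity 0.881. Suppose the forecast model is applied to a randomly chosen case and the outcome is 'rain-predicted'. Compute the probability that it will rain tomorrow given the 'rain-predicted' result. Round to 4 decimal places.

Write H for 'it will rain tomorrow'. Prior odds H:¬H = 0.126/0.874 = 0.14416. For the 'rain-predicted' outcome, the likelihood ratio is 0.922/0.119 = 7.7479.
Posterior odds = 0.14416 × 7.7479 = 1.1170, so P(H|E) = 1.1170/(1+1.1170) = 0.5276.

P(H | E) ≈ 0.5276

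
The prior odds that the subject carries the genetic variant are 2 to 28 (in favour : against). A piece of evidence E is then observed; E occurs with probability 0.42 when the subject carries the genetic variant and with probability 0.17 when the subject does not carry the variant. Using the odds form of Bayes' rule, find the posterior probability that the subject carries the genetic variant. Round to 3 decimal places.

Prior odds = 2/28 = 0.071429.
Likelihood ratio for E = 0.42/0.17 = 2.4706.
Posterior odds = prior odds × LR = 0.17647.
Posterior probability = odds/(1+odds) = 0.17647/1.1765 = 0.150.

Posterior probability ≈ 0.150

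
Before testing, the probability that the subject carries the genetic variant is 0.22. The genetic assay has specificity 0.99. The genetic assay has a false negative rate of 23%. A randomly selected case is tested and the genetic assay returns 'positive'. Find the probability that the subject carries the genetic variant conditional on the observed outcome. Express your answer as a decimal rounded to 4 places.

P(H | E) ≈ 0.9560

Let H be the event that the subject carries the genetic variant. P(H) = 0.22, so P(¬H) = 0.78. With E the 'positive' result, P(E|H) = 0.77 and P(E|¬H) = 0.01.
P(E) = 0.77·0.22 + 0.01·0.78 = 0.16940 + 0.0078000 = 0.17720.
By Bayes' theorem, P(H|E) = 0.16940 / 0.17720 = 0.9560.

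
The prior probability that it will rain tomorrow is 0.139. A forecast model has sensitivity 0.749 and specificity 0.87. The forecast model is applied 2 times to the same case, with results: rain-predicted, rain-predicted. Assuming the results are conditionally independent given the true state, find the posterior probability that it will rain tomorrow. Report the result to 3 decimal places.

Posterior P(H) ≈ 0.843

With H the event that it will rain tomorrow, the joint likelihood of the observed sequence is P(data|H) = 0.749·0.749 = 0.56100 and P(data|¬H) = 0.13·0.13 = 0.016900.
Bayes: P(H|data) = 0.139·0.56100 / (0.139·0.56100 + 0.861·0.016900) = 0.077979/0.092530 = 0.8427.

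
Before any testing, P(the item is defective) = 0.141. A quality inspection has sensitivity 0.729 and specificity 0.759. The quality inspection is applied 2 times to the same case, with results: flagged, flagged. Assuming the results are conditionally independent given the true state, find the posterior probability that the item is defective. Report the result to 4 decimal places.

Posterior P(H) ≈ 0.6003

Let H be the event that the item is defective; start with P(H) = 0.141. P('flagged'|H) = 0.729, P('flagged'|¬H) = 0.241.
Update on result 1 ('flagged'): P(H) ← 0.729·0.1410 / (0.729·0.1410 + 0.241·0.8590) = 0.10279/0.30981 = 0.3318.
Update on result 2 ('flagged'): P(H) ← 0.729·0.3318 / (0.729·0.3318 + 0.241·0.6682) = 0.24187/0.40291 = 0.6003.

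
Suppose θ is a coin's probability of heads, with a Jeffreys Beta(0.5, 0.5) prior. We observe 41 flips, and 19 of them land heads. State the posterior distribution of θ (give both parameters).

The binomial likelihood is conjugate to the Beta prior: with 19 successes and 22 failures, the posterior is Beta(0.5+19, 0.5+22) = Beta(19.5, 22.5).

Posterior: Beta(19.5, 22.5)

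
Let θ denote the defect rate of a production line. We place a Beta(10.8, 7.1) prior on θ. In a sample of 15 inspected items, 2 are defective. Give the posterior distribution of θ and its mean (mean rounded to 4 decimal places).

Posterior: Beta(12.8, 20.1); mean ≈ 0.3891

The binomial likelihood is conjugate to the Beta prior: with 2 successes and 13 failures, the posterior is Beta(10.8+2, 7.1+13) = Beta(12.8, 20.1).
E[θ | data] = 12.8/(12.8+20.1) = 0.3891.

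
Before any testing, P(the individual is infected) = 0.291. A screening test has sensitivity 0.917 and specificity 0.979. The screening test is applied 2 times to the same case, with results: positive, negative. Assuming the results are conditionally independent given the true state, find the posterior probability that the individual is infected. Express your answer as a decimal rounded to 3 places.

Posterior P(H) ≈ 0.603

With H the event that the individual is infected, the joint likelihood of the observed sequence is P(data|H) = 0.917·0.083 = 0.076111 and P(data|¬H) = 0.021·0.979 = 0.020559.
Bayes: P(H|data) = 0.291·0.076111 / (0.291·0.076111 + 0.709·0.020559) = 0.022148/0.036725 = 0.6031.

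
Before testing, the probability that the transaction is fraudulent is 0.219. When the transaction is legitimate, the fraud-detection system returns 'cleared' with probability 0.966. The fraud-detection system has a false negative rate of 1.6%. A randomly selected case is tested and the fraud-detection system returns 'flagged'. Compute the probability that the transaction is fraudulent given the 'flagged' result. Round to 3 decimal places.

P(H | E) ≈ 0.890

Write H for 'the transaction is fraudulent'. Prior odds H:¬H = 0.219/0.781 = 0.28041. For the 'flagged' outcome, the likelihood ratio is 0.984/0.034 = 28.941.
Posterior odds = 0.28041 × 28.941 = 8.1154, so P(H|E) = 8.1154/(1+8.1154) = 0.890.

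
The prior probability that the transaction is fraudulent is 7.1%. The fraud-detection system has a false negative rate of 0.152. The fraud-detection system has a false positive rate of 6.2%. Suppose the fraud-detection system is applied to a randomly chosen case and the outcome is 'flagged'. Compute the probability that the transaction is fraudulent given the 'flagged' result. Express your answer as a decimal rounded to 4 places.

Write H for 'the transaction is fraudulent'. Prior odds H:¬H = 0.071/0.929 = 0.076426. For the 'flagged' outcome, the likelihood ratio is 0.848/0.062 = 13.677.
Posterior odds = 0.076426 × 13.677 = 1.0453, so P(H|E) = 1.0453/(1+1.0453) = 0.5111.

P(H | E) ≈ 0.5111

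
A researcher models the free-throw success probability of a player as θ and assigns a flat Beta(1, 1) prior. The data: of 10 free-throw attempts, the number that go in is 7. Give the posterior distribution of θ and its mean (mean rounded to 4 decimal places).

Observing 7 successes and 3 failures updates Beta(1, 1) by adding the success and failure counts to the two shape parameters: α = 1+7 = 8, β = 1+3 = 4.
Posterior mean = α/(α+β) = 8/12 = 0.6667.

Posterior: Beta(8, 4); mean ≈ 0.6667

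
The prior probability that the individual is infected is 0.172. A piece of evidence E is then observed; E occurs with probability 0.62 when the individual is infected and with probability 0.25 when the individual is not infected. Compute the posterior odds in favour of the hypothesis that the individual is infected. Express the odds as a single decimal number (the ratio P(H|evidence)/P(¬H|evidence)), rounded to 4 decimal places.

Posterior odds ≈ 0.5152

Prior odds = 0.172/(1−0.172) = 0.20773.
Likelihood ratio for E = 0.62/0.25 = 2.4800.
Posterior odds = prior odds × LR = 0.51517.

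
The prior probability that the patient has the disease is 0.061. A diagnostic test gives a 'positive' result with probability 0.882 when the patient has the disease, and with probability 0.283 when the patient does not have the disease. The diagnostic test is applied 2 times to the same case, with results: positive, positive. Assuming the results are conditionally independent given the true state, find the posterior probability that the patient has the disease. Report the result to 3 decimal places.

Posterior P(H) ≈ 0.387

With H the event that the patient has the disease, the joint likelihood of the observed sequence is P(data|H) = 0.882·0.882 = 0.77792 and P(data|¬H) = 0.283·0.283 = 0.080089.
Bayes: P(H|data) = 0.061·0.77792 / (0.061·0.77792 + 0.939·0.080089) = 0.047453/0.12266 = 0.3869.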